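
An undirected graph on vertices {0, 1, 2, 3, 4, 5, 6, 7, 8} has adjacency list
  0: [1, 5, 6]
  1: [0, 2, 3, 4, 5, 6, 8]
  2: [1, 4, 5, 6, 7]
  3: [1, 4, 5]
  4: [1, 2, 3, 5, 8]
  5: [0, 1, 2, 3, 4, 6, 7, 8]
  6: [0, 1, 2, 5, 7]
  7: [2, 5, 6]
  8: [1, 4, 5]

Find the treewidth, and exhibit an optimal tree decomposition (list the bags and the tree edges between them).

Every bag has size at most 4, so the width is 4 − 1 = 3 and tw(G) ≤ 3. For the lower bound, the 4 vertices {0, 1, 5, 6} are pairwise adjacent, and any tree decomposition puts a clique entirely inside one bag — forcing width ≥ 3. Hence tw(G) = 3 exactly.

Treewidth 3.
One such decomposition:
Bags: B1 = {1, 2, 5, 6}  B2 = {0, 1, 5, 6}  B3 = {2, 5, 6, 7}  B4 = {1, 2, 4, 5}  B5 = {1, 4, 5, 8}  B6 = {1, 3, 4, 5}
Tree: B1–B2, B1–B3, B1–B4, B4–B5, B4–B6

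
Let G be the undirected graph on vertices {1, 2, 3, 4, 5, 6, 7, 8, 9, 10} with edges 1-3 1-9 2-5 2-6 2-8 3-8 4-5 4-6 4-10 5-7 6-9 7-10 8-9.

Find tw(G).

A width-2 tree decomposition is:
Bags: B1 = {4, 7, 10}  B2 = {4, 5, 7}  B3 = {4, 5, 6}  B4 = {2, 5, 6}  B5 = {2, 6, 9}  B6 = {2, 8, 9}  B7 = {1, 8, 9}  B8 = {1, 3, 8}
Tree: B1–B2, B2–B3, B3–B4, B4–B5, B5–B6, B6–B7, B7–B8
Each bag holds 3 vertices, so the decomposition has width 2, which upper-bounds the treewidth. For the lower bound, G contains the cycle 10–7–5–4–10, so G is not a forest; only forests have treewidth ≤ 1, hence tw(G) ≥ 2. Combining the bounds, tw(G) = 2.

2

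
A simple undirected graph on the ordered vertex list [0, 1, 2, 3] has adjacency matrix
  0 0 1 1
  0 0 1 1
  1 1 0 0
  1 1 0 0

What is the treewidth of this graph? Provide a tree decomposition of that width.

Treewidth 2.
Bags: B1 = {1, 2, 3}  B2 = {0, 2, 3}
Tree: B1–B2

The largest bag has 3 vertices, giving width 2; this decomposition certifies tw(G) ≤ 2. For the lower bound, G contains the cycle 3–1–2–0–3, so G is not a forest; only forests have treewidth ≤ 1, hence tw(G) ≥ 2. Combining the bounds, tw(G) = 2.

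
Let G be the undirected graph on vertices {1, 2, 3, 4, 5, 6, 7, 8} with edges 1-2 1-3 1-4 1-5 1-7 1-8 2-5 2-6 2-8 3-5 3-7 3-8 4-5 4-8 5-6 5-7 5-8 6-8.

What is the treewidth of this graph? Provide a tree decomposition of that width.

Each bag holds 4 vertices, so the decomposition has width 3, which upper-bounds the treewidth. Conversely, {1, 2, 5, 8} is a clique of size 4, and the vertices of any clique must share a bag in every tree decomposition; so some bag has ≥ 4 vertices and tw(G) ≥ 3. The upper and lower bounds meet at 3, so that is the treewidth.

Treewidth 3.
One such decomposition:
Bags: B1 = {1, 4, 5, 8}  B2 = {1, 2, 5, 8}  B3 = {2, 5, 6, 8}  B4 = {1, 3, 5, 8}  B5 = {1, 3, 5, 7}
Tree: B1–B2, B2–B3, B1–B4, B4–B5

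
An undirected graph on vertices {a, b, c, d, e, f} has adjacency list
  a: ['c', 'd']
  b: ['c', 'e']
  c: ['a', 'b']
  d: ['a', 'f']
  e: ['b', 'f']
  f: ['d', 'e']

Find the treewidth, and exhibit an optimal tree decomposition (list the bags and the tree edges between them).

Each bag holds 3 vertices, so the decomposition has width 2, which upper-bounds the treewidth. For the lower bound, G contains the cycle b–e–f–d–a–c–b, so G is not a forest; only forests have treewidth ≤ 1, hence tw(G) ≥ 2. The upper and lower bounds meet at 2, so that is the treewidth.

Treewidth 2.
One such decomposition:
Bags: B1 = {b, e, f}  B2 = {b, d, f}  B3 = {a, b, d}  B4 = {a, b, c}
Tree: B1–B2, B2–B3, B3–B4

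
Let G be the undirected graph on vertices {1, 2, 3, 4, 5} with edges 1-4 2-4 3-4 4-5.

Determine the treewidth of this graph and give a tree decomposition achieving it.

Treewidth 1.
Bags: B1 = {1, 4}  B2 = {2, 4}  B3 = {4, 5}  B4 = {3, 4}
Tree: B1–B2, B2–B3, B1–B4

Every bag has size at most 2, so the width is 2 − 1 = 1 and tw(G) ≤ 1. G has an edge, so its treewidth is at least 1. The upper and lower bounds meet at 1, so that is the treewidth.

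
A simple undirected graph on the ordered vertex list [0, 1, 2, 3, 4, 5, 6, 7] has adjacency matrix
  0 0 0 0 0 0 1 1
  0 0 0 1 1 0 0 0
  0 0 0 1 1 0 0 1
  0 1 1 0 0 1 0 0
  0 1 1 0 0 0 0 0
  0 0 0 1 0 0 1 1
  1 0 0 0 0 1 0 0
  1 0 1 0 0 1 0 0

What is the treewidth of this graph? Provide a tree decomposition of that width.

Each bag holds 3 vertices, so the decomposition has width 2, which upper-bounds the treewidth. For the lower bound, G contains the cycle 1–4–2–3–1, so G is not a forest; only forests have treewidth ≤ 1, hence tw(G) ≥ 2. Combining the bounds, tw(G) = 2.

Treewidth 2.
One such decomposition:
Bags: B1 = {1, 3, 4}  B2 = {2, 3, 4}  B3 = {2, 3, 5}  B4 = {2, 5, 7}  B5 = {5, 6, 7}  B6 = {0, 6, 7}
Tree: B1–B2, B2–B3, B3–B4, B4–B5, B5–B6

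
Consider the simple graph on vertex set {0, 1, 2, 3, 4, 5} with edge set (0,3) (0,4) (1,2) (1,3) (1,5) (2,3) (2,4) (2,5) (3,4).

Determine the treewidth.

A width-2 tree decomposition is:
Bags: B1 = {1, 2, 3}  B2 = {2, 3, 4}  B3 = {0, 3, 4}  B4 = {1, 2, 5}
Tree: B1–B2, B2–B3, B1–B4
Each bag holds 3 vertices, so the decomposition has width 2, which upper-bounds the treewidth. On the other hand G contains the 3-clique {0, 3, 4}. A clique must lie in a single bag of any decomposition, so no decomposition can have width below 2. The upper and lower bounds meet at 2, so that is the treewidth.

2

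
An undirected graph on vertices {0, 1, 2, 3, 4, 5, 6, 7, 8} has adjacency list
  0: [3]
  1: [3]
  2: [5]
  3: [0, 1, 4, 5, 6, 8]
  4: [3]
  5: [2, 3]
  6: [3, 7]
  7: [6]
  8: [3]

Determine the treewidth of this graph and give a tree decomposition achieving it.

The largest bag has 2 vertices, giving width 1; this decomposition certifies tw(G) ≤ 1. G has an edge, so its treewidth is at least 1. Combining the bounds, tw(G) = 1.

Treewidth 1.
One such decomposition:
Bags: B1 = {0, 3}  B2 = {3, 6}  B3 = {6, 7}  B4 = {1, 3}  B5 = {3, 5}  B6 = {2, 5}  B7 = {3, 4}  B8 = {3, 8}
Tree: B1–B2, B2–B3, B1–B4, B4–B5, B5–B6, B1–B7, B5–B8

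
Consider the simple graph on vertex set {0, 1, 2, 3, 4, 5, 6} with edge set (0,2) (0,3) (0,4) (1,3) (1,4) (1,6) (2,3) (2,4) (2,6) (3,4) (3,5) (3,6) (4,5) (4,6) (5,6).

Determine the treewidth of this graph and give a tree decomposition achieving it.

The largest bag has 4 vertices, giving width 3; this decomposition certifies tw(G) ≤ 3. For the lower bound, the 4 vertices {0, 2, 3, 4} are pairwise adjacent, and any tree decomposition puts a clique entirely inside one bag — forcing width ≥ 3. Therefore the treewidth is 3.

Treewidth 3.
One optimal decomposition is:
Bags: B1 = {1, 3, 4, 6}  B2 = {2, 3, 4, 6}  B3 = {0, 2, 3, 4}  B4 = {3, 4, 5, 6}
Tree: B1–B2, B2–B3, B1–B4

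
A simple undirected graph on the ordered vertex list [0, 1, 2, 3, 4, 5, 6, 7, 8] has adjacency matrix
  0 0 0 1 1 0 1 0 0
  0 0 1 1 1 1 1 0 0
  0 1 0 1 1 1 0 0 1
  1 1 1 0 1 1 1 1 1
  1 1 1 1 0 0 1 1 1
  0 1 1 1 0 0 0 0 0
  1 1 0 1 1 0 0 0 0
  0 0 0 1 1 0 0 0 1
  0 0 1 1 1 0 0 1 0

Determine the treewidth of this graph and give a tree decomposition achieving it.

The largest bag has 4 vertices, giving width 3; this decomposition certifies tw(G) ≤ 3. Conversely, {0, 3, 4, 6} is a clique of size 4, and the vertices of any clique must share a bag in every tree decomposition; so some bag has ≥ 4 vertices and tw(G) ≥ 3. Hence tw(G) = 3 exactly.

Treewidth 3.
One such decomposition:
Bags: B1 = {2, 3, 4, 8}  B2 = {3, 4, 7, 8}  B3 = {1, 2, 3, 4}  B4 = {1, 3, 4, 6}  B5 = {1, 2, 3, 5}  B6 = {0, 3, 4, 6}
Tree: B1–B2, B1–B3, B3–B4, B3–B5, B4–B6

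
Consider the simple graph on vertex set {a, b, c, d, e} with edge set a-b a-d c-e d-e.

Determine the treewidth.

1

A width-1 tree decomposition is:
Bags: B1 = {c, e}  B2 = {d, e}  B3 = {a, d}  B4 = {a, b}
Tree: B1–B2, B2–B3, B3–B4
Each bag holds 2 vertices, so the decomposition has width 1, which upper-bounds the treewidth. Since G has at least one edge (e.g. c–e), it is not an edgeless graph, so tw(G) ≥ 1. Hence tw(G) = 1 exactly.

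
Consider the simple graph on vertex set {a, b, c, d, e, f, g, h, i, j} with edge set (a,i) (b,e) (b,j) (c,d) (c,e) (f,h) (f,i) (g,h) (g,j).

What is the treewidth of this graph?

1

A width-1 tree decomposition is:
Bags: B1 = {c, d}  B2 = {c, e}  B3 = {b, e}  B4 = {b, j}  B5 = {g, j}  B6 = {g, h}  B7 = {f, h}  B8 = {f, i}  B9 = {a, i}
Tree: B1–B2, B2–B3, B3–B4, B4–B5, B5–B6, B6–B7, B7–B8, B8–B9
The largest bag has 2 vertices, giving width 1; this decomposition certifies tw(G) ≤ 1. G has an edge, so its treewidth is at least 1. Hence tw(G) = 1 exactly.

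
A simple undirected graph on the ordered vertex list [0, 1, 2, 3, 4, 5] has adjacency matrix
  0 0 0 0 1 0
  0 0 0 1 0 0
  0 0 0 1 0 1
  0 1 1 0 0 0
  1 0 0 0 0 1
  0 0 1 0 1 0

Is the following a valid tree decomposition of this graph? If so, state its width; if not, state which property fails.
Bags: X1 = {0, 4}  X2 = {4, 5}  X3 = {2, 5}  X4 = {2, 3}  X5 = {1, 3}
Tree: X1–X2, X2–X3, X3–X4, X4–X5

Yes; width 1.

Every vertex of G appears in some bag (union = {0, 1, 2, 3, 4, 5}); every edge is covered by a bag; and for each vertex v the set of bags containing v is connected in the bag tree. The decomposition is therefore valid. The largest bag has 2 vertices, so the width is 1.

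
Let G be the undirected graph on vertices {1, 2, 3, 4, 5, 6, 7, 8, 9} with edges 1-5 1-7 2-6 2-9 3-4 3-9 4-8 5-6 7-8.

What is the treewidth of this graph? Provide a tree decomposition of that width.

Each bag holds 3 vertices, so the decomposition has width 2, which upper-bounds the treewidth. The edges 5–6–2–9–3–4–8–7–1–5 form a cycle, so G is not a tree and its treewidth is at least 2. Therefore the treewidth is 2.

Treewidth 2.
One optimal decomposition is:
Bags: B1 = {2, 5, 6}  B2 = {2, 5, 9}  B3 = {3, 5, 9}  B4 = {3, 4, 5}  B5 = {4, 5, 8}  B6 = {5, 7, 8}  B7 = {1, 5, 7}
Tree: B1–B2, B2–B3, B3–B4, B4–B5, B5–B6, B6–B7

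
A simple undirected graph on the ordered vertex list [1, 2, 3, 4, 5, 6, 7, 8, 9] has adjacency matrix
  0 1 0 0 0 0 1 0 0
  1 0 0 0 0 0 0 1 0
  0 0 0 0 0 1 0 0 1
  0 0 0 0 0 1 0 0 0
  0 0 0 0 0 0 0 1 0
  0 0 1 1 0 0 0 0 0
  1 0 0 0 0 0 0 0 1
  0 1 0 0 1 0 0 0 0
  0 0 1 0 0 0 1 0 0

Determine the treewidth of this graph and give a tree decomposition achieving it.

Treewidth 1.
One optimal decomposition is:
Bags: B1 = {4, 6}  B2 = {3, 6}  B3 = {3, 9}  B4 = {7, 9}  B5 = {1, 7}  B6 = {1, 2}  B7 = {2, 8}  B8 = {5, 8}
Tree: B1–B2, B2–B3, B3–B4, B4–B5, B5–B6, B6–B7, B7–B8

Each bag holds 2 vertices, so the decomposition has width 1, which upper-bounds the treewidth. G has an edge, so its treewidth is at least 1. Combining the bounds, tw(G) = 1.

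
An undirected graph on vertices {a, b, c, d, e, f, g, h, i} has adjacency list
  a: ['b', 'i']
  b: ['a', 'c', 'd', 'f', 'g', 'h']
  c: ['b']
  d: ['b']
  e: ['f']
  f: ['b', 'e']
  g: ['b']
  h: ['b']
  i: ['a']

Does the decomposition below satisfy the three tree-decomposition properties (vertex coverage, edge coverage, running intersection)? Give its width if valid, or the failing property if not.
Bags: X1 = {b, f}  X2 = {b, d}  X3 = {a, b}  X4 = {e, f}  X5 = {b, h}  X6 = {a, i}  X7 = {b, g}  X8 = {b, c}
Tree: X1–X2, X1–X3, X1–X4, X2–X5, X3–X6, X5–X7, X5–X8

Yes; width 1.

Checking the three conditions: (i) the bags cover all of {a, b, c, d, e, f, g, h, i}; (ii) for each edge, some bag contains both endpoints; (iii) the bags containing any fixed vertex form a subtree. All hold, so the decomposition is valid with width 2 − 1 = 1.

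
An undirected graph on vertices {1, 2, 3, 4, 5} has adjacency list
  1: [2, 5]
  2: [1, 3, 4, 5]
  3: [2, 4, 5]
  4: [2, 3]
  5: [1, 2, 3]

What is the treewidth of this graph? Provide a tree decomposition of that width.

Every bag has size at most 3, so the width is 3 − 1 = 2 and tw(G) ≤ 2. For the lower bound, the 3 vertices {1, 2, 5} are pairwise adjacent, and any tree decomposition puts a clique entirely inside one bag — forcing width ≥ 2. The upper and lower bounds meet at 2, so that is the treewidth.

Treewidth 2.
One optimal decomposition is:
Bags: B1 = {2, 3, 4}  B2 = {2, 3, 5}  B3 = {1, 2, 5}
Tree: B1–B2, B2–B3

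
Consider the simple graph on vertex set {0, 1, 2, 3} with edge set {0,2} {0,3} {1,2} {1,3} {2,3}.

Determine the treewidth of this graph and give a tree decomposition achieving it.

Treewidth 2.
One such decomposition:
Bags: B1 = {1, 2, 3}  B2 = {0, 2, 3}
Tree: B1–B2

The largest bag has 3 vertices, giving width 2; this decomposition certifies tw(G) ≤ 2. For the lower bound, the 3 vertices {0, 2, 3} are pairwise adjacent, and any tree decomposition puts a clique entirely inside one bag — forcing width ≥ 2. Combining the bounds, tw(G) = 2.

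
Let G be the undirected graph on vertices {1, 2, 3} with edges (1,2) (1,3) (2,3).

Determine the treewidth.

A width-2 tree decomposition is:
Bags: B1 = {1, 2, 3}
Tree: (single bag)
A single bag containing all 3 vertices is trivially a valid decomposition of width 2. For the lower bound, the 3 vertices {1, 2, 3} are pairwise adjacent, and any tree decomposition puts a clique entirely inside one bag — forcing width ≥ 2. Therefore the treewidth is 2.

2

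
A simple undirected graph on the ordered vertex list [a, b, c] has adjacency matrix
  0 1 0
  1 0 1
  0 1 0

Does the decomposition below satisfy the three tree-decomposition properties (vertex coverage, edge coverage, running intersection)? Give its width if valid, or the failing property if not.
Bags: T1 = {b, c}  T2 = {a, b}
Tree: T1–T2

Checking the three conditions: (i) the bags cover all of {a, b, c}; (ii) for each edge, some bag contains both endpoints; (iii) the bags containing any fixed vertex form a subtree. All hold, so the decomposition is valid with width 2 − 1 = 1.

Yes; width 1.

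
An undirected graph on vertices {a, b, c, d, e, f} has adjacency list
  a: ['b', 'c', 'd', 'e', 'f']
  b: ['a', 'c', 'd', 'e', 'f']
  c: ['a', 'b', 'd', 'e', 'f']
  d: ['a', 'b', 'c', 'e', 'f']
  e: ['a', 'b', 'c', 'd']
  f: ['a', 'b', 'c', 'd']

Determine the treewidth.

4

A width-4 tree decomposition is:
Bags: B1 = {a, b, c, d, e}  B2 = {a, b, c, d, f}
Tree: B1–B2
Every bag has size at most 5, so the width is 5 − 1 = 4 and tw(G) ≤ 4. Conversely, {a, b, c, d, e} is a clique of size 5, and the vertices of any clique must share a bag in every tree decomposition; so some bag has ≥ 5 vertices and tw(G) ≥ 4. Hence tw(G) = 4 exactly.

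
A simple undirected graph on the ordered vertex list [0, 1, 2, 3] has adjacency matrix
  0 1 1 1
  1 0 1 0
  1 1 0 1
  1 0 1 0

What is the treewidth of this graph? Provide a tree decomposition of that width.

Each bag holds 3 vertices, so the decomposition has width 2, which upper-bounds the treewidth. Conversely, {0, 1, 2} is a clique of size 3, and the vertices of any clique must share a bag in every tree decomposition; so some bag has ≥ 3 vertices and tw(G) ≥ 2. Hence tw(G) = 2 exactly.

Treewidth 2.
Bags: B1 = {0, 2, 3}  B2 = {0, 1, 2}
Tree: B1–B2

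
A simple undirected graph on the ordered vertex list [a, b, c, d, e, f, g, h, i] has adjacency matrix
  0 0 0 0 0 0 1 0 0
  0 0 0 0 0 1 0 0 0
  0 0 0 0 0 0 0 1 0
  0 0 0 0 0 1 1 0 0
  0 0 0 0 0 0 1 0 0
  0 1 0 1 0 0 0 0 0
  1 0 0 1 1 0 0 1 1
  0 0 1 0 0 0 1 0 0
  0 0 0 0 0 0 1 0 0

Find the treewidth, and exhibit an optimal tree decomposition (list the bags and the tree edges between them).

The largest bag has 2 vertices, giving width 1; this decomposition certifies tw(G) ≤ 1. G has an edge, so its treewidth is at least 1. Combining the bounds, tw(G) = 1.

Treewidth 1.
One such decomposition:
Bags: B1 = {d, g}  B2 = {g, h}  B3 = {e, g}  B4 = {c, h}  B5 = {d, f}  B6 = {b, f}  B7 = {g, i}  B8 = {a, g}
Tree: B1–B2, B2–B3, B2–B4, B1–B5, B5–B6, B1–B7, B2–B8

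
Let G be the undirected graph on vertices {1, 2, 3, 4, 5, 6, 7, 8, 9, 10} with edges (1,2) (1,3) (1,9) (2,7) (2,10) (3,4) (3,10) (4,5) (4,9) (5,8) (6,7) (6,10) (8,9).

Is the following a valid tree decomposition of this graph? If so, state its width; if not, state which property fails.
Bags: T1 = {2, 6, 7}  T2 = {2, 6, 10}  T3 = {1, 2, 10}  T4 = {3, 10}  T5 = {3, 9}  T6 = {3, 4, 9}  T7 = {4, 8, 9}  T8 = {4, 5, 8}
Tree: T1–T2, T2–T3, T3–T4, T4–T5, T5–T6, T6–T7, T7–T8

A tree decomposition must satisfy three properties: every vertex lies in some bag; for every edge, both endpoints lie together in some bag; and for every vertex, the bags containing it form a connected subtree. Here edge (1,3) lies in no bag, so the decomposition is invalid.

No — edge (1,3) lies in no bag.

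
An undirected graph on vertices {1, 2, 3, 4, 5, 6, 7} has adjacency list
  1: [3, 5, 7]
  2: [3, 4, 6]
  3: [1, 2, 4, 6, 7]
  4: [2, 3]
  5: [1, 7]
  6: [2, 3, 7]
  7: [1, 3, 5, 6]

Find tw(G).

2

A width-2 tree decomposition is:
Bags: B1 = {2, 3, 6}  B2 = {3, 6, 7}  B3 = {1, 3, 7}  B4 = {1, 5, 7}  B5 = {2, 3, 4}
Tree: B1–B2, B2–B3, B3–B4, B1–B5
Each bag holds 3 vertices, so the decomposition has width 2, which upper-bounds the treewidth. Conversely, {1, 3, 7} is a clique of size 3, and the vertices of any clique must share a bag in every tree decomposition; so some bag has ≥ 3 vertices and tw(G) ≥ 2. Hence tw(G) = 2 exactly.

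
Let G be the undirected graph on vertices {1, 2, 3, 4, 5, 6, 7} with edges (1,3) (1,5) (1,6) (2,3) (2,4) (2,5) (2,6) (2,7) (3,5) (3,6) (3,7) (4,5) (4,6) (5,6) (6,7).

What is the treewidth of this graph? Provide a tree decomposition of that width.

Every bag has size at most 4, so the width is 4 − 1 = 3 and tw(G) ≤ 3. On the other hand G contains the 4-clique {1, 3, 5, 6}. A clique must lie in a single bag of any decomposition, so no decomposition can have width below 3. Therefore the treewidth is 3.

Treewidth 3.
One optimal decomposition is:
Bags: B1 = {1, 3, 5, 6}  B2 = {2, 3, 5, 6}  B3 = {2, 4, 5, 6}  B4 = {2, 3, 6, 7}
Tree: B1–B2, B2–B3, B2–B4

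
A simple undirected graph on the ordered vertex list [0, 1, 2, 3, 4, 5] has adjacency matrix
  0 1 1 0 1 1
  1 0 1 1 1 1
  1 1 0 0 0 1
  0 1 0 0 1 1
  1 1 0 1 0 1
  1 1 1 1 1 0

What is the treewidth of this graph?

3

A width-3 tree decomposition is:
Bags: B1 = {0, 1, 2, 5}  B2 = {0, 1, 4, 5}  B3 = {1, 3, 4, 5}
Tree: B1–B2, B2–B3
Every bag has size at most 4, so the width is 4 − 1 = 3 and tw(G) ≤ 3. Conversely, {0, 1, 2, 5} is a clique of size 4, and the vertices of any clique must share a bag in every tree decomposition; so some bag has ≥ 4 vertices and tw(G) ≥ 3. Hence tw(G) = 3 exactly.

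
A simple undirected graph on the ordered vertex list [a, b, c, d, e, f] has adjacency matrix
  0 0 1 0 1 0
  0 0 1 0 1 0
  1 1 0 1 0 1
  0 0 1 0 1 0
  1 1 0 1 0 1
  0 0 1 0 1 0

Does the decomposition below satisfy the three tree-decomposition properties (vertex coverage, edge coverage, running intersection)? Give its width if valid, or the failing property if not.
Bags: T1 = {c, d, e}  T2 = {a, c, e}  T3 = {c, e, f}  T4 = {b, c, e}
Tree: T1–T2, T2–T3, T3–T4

Every vertex of G appears in some bag (union = {a, b, c, d, e, f}); every edge is covered by a bag; and for each vertex v the set of bags containing v is connected in the bag tree. The decomposition is therefore valid. The largest bag has 3 vertices, so the width is 2.

Yes; width 2.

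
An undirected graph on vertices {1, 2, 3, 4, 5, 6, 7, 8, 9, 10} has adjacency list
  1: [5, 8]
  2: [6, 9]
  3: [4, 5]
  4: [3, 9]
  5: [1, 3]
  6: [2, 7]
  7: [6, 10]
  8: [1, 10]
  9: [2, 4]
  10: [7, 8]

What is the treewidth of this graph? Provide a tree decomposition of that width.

Treewidth 2.
One optimal decomposition is:
Bags: B1 = {3, 4, 9}  B2 = {2, 3, 9}  B3 = {2, 3, 6}  B4 = {3, 6, 7}  B5 = {3, 7, 10}  B6 = {3, 8, 10}  B7 = {1, 3, 8}  B8 = {1, 3, 5}
Tree: B1–B2, B2–B3, B3–B4, B4–B5, B5–B6, B6–B7, B7–B8

Each bag holds 3 vertices, so the decomposition has width 2, which upper-bounds the treewidth. For the lower bound, G contains the cycle 3–4–9–2–6–7–10–8–1–5–3, so G is not a forest; only forests have treewidth ≤ 1, hence tw(G) ≥ 2. Hence tw(G) = 2 exactly.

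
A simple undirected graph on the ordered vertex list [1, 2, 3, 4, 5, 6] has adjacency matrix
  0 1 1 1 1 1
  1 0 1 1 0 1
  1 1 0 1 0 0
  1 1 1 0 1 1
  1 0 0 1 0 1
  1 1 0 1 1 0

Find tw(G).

3

A width-3 tree decomposition is:
Bags: B1 = {1, 2, 3, 4}  B2 = {1, 2, 4, 6}  B3 = {1, 4, 5, 6}
Tree: B1–B2, B2–B3
Each bag holds 4 vertices, so the decomposition has width 3, which upper-bounds the treewidth. On the other hand G contains the 4-clique {1, 2, 3, 4}. A clique must lie in a single bag of any decomposition, so no decomposition can have width below 3. Combining the bounds, tw(G) = 3.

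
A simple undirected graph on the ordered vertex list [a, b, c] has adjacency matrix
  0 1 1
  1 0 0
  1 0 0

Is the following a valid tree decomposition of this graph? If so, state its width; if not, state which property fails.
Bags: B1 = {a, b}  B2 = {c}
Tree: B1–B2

No — edge (a,c) lies in no bag.

A tree decomposition must satisfy three properties: every vertex lies in some bag; for every edge, both endpoints lie together in some bag; and for every vertex, the bags containing it form a connected subtree. Here edge (a,c) lies in no bag, so the decomposition is invalid.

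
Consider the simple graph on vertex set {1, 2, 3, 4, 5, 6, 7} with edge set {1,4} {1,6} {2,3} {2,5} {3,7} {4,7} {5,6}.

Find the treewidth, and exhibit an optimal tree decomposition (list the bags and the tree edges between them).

The largest bag has 3 vertices, giving width 2; this decomposition certifies tw(G) ≤ 2. Since 7–3–2–5–6–1–4–7 is a cycle in G, G is not acyclic. Forests are exactly the graphs of treewidth ≤ 1, so tw(G) ≥ 2. The upper and lower bounds meet at 2, so that is the treewidth.

Treewidth 2.
One such decomposition:
Bags: B1 = {2, 3, 7}  B2 = {2, 5, 7}  B3 = {5, 6, 7}  B4 = {1, 6, 7}  B5 = {1, 4, 7}
Tree: B1–B2, B2–B3, B3–B4, B4–B5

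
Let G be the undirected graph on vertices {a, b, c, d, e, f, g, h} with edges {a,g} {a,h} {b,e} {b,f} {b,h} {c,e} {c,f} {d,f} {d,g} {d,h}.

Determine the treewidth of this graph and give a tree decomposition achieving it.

Treewidth 2.
Bags: B1 = {c, e, f}  B2 = {b, e, f}  B3 = {b, d, f}  B4 = {b, d, h}  B5 = {d, g, h}  B6 = {a, g, h}
Tree: B1–B2, B2–B3, B3–B4, B4–B5, B5–B6

The largest bag has 3 vertices, giving width 2; this decomposition certifies tw(G) ≤ 2. For the lower bound, G contains the cycle c–e–b–f–c, so G is not a forest; only forests have treewidth ≤ 1, hence tw(G) ≥ 2. Hence tw(G) = 2 exactly.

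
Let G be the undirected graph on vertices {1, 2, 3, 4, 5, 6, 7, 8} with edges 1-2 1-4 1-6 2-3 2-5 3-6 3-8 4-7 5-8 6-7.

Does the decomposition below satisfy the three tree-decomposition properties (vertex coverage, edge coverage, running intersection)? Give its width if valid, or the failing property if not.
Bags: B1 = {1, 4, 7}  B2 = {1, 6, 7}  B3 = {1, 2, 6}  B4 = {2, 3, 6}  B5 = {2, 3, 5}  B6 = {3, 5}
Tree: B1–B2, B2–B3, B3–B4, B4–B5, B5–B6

No — vertex 8 appears in no bag.

A tree decomposition must satisfy three properties: every vertex lies in some bag; for every edge, both endpoints lie together in some bag; and for every vertex, the bags containing it form a connected subtree. Here vertex 8 appears in no bag, so the decomposition is invalid.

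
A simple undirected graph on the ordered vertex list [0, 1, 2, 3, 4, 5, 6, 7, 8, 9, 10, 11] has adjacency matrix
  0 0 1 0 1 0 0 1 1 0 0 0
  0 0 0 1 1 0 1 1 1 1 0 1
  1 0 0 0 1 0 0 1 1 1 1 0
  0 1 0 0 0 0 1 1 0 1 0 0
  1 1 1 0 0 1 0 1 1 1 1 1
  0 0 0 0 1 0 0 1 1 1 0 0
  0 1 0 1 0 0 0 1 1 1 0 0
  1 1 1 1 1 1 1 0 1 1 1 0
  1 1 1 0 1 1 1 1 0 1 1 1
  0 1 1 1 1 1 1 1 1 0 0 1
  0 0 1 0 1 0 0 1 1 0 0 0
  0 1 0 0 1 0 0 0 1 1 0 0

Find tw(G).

A width-4 tree decomposition is:
Bags: B1 = {2, 4, 7, 8, 9}  B2 = {2, 4, 7, 8, 10}  B3 = {1, 4, 7, 8, 9}  B4 = {1, 6, 7, 8, 9}  B5 = {1, 4, 8, 9, 11}  B6 = {1, 3, 6, 7, 9}  B7 = {0, 2, 4, 7, 8}  B8 = {4, 5, 7, 8, 9}
Tree: B1–B2, B1–B3, B3–B4, B3–B5, B4–B6, B2–B7, B3–B8
The largest bag has 5 vertices, giving width 4; this decomposition certifies tw(G) ≤ 4. On the other hand G contains the 5-clique {1, 4, 8, 9, 11}. A clique must lie in a single bag of any decomposition, so no decomposition can have width below 4. Hence tw(G) = 4 exactly.

4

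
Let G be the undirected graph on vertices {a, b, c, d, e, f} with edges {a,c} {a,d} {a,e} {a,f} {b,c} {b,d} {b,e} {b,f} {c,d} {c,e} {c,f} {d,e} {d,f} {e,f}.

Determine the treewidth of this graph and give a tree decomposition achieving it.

Each bag holds 5 vertices, so the decomposition has width 4, which upper-bounds the treewidth. On the other hand G contains the 5-clique {a, c, d, e, f}. A clique must lie in a single bag of any decomposition, so no decomposition can have width below 4. The upper and lower bounds meet at 4, so that is the treewidth.

Treewidth 4.
One such decomposition:
Bags: B1 = {b, c, d, e, f}  B2 = {a, c, d, e, f}
Tree: B1–B2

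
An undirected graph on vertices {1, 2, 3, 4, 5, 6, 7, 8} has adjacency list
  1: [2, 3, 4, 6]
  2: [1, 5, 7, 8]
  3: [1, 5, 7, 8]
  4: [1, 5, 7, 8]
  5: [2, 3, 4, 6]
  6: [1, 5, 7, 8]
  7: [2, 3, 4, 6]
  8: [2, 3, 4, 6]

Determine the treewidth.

4

A width-4 tree decomposition is:
Bags: B1 = {1, 3, 5, 7, 8}  B2 = {1, 4, 5, 7, 8}  B3 = {1, 2, 5, 7, 8}  B4 = {1, 5, 6, 7, 8}
Tree: B1–B2, B2–B3, B3–B4
The largest bag has 5 vertices, giving width 4; this decomposition certifies tw(G) ≤ 4. For the lower bound: the 5 vertex sets {3,7}, {1,4}, {2,5}, {8}, {6} are disjoint, each induces a connected subgraph, and every pair is joined by at least one edge of G. Contracting each set to a single vertex therefore yields K_{5} as a minor, and since treewidth is minor-monotone, tw(G) ≥ tw(K_{5}) = 4. Hence tw(G) = 4 exactly.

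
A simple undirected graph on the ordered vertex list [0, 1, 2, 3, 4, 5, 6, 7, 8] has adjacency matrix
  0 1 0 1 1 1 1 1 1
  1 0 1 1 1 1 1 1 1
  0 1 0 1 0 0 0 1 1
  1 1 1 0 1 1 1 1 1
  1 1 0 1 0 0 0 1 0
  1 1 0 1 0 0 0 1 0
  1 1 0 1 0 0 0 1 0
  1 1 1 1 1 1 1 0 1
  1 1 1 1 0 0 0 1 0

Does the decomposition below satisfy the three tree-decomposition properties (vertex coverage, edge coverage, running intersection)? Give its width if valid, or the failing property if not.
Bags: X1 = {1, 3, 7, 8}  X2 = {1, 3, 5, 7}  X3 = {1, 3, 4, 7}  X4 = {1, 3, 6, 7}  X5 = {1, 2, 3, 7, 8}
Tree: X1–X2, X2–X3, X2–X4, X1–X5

No — vertex 0 appears in no bag.

A tree decomposition must satisfy three properties: every vertex lies in some bag; for every edge, both endpoints lie together in some bag; and for every vertex, the bags containing it form a connected subtree. Here vertex 0 appears in no bag, so the decomposition is invalid.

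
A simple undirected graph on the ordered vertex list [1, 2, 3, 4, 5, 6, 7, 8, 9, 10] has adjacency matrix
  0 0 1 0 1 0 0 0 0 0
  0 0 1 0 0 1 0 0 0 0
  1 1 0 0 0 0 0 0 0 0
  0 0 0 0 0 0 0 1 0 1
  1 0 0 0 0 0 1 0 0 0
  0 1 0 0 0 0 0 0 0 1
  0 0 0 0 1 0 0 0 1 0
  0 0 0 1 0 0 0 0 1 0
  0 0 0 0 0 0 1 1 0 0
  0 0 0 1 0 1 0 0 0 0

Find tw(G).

A width-2 tree decomposition is:
Bags: B1 = {2, 3, 6}  B2 = {1, 3, 6}  B3 = {1, 5, 6}  B4 = {5, 6, 7}  B5 = {6, 7, 9}  B6 = {6, 8, 9}  B7 = {4, 6, 8}  B8 = {4, 6, 10}
Tree: B1–B2, B2–B3, B3–B4, B4–B5, B5–B6, B6–B7, B7–B8
Each bag holds 3 vertices, so the decomposition has width 2, which upper-bounds the treewidth. For the lower bound, G contains the cycle 6–2–3–1–5–7–9–8–4–10–6, so G is not a forest; only forests have treewidth ≤ 1, hence tw(G) ≥ 2. Combining the bounds, tw(G) = 2.

2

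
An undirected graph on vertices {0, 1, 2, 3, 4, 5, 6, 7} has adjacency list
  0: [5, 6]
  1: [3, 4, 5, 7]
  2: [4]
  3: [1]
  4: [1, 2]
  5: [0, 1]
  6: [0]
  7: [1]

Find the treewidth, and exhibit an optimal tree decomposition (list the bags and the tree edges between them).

Each bag holds 2 vertices, so the decomposition has width 1, which upper-bounds the treewidth. Any graph with an edge has treewidth ≥ 1, and G has the edge 0–5. The upper and lower bounds meet at 1, so that is the treewidth.

Treewidth 1.
Bags: B1 = {0, 5}  B2 = {1, 5}  B3 = {1, 4}  B4 = {1, 7}  B5 = {0, 6}  B6 = {2, 4}  B7 = {1, 3}
Tree: B1–B2, B2–B3, B3–B4, B1–B5, B3–B6, B3–B7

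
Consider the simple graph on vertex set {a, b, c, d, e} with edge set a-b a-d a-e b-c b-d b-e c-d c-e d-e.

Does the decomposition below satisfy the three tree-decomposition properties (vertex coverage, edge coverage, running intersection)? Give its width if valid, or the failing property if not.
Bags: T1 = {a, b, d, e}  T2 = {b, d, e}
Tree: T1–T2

A tree decomposition must satisfy three properties: every vertex lies in some bag; for every edge, both endpoints lie together in some bag; and for every vertex, the bags containing it form a connected subtree. Here vertex c appears in no bag, so the decomposition is invalid.

No — vertex c appears in no bag.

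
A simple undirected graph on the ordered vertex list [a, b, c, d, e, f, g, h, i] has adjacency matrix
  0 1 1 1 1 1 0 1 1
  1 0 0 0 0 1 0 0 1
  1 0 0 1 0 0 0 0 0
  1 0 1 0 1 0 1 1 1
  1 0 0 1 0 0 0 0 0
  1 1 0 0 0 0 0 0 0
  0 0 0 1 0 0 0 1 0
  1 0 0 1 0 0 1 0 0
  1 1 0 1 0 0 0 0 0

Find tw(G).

2

A width-2 tree decomposition is:
Bags: B1 = {a, d, h}  B2 = {a, d, i}  B3 = {a, c, d}  B4 = {d, g, h}  B5 = {a, b, i}  B6 = {a, b, f}  B7 = {a, d, e}
Tree: B1–B2, B1–B3, B1–B4, B2–B5, B5–B6, B2–B7
The largest bag has 3 vertices, giving width 2; this decomposition certifies tw(G) ≤ 2. On the other hand G contains the 3-clique {d, g, h}. A clique must lie in a single bag of any decomposition, so no decomposition can have width below 2. The upper and lower bounds meet at 2, so that is the treewidth.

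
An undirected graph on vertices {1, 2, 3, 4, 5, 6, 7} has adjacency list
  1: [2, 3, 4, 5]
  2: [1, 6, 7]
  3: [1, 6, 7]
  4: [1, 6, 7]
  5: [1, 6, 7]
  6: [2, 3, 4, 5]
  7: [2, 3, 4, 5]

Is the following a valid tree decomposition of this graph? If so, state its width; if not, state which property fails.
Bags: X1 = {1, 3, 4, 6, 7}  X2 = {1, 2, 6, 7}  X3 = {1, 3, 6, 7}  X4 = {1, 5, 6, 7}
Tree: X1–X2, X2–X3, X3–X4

No — bags containing vertex 3 are not connected in the tree.

A tree decomposition must satisfy three properties: every vertex lies in some bag; for every edge, both endpoints lie together in some bag; and for every vertex, the bags containing it form a connected subtree. Here bags containing vertex 3 are not connected in the tree, so the decomposition is invalid.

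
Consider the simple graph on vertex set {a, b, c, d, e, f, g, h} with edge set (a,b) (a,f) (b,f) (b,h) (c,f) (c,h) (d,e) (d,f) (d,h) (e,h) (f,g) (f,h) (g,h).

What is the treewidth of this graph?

2

A width-2 tree decomposition is:
Bags: B1 = {c, f, h}  B2 = {f, g, h}  B3 = {b, f, h}  B4 = {d, f, h}  B5 = {a, b, f}  B6 = {d, e, h}
Tree: B1–B2, B2–B3, B1–B4, B3–B5, B4–B6
Every bag has size at most 3, so the width is 3 − 1 = 2 and tw(G) ≤ 2. On the other hand G contains the 3-clique {d, e, h}. A clique must lie in a single bag of any decomposition, so no decomposition can have width below 2. Therefore the treewidth is 2.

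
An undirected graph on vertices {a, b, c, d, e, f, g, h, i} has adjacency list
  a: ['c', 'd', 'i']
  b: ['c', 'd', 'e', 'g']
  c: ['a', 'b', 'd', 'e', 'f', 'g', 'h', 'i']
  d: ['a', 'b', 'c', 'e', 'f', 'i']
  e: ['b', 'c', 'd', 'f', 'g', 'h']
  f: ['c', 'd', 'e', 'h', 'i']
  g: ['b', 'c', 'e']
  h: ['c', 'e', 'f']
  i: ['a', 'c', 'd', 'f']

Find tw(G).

A width-3 tree decomposition is:
Bags: B1 = {c, d, f, i}  B2 = {c, d, e, f}  B3 = {b, c, d, e}  B4 = {c, e, f, h}  B5 = {b, c, e, g}  B6 = {a, c, d, i}
Tree: B1–B2, B2–B3, B2–B4, B3–B5, B1–B6
Each bag holds 4 vertices, so the decomposition has width 3, which upper-bounds the treewidth. On the other hand G contains the 4-clique {a, c, d, i}. A clique must lie in a single bag of any decomposition, so no decomposition can have width below 3. Combining the bounds, tw(G) = 3.

3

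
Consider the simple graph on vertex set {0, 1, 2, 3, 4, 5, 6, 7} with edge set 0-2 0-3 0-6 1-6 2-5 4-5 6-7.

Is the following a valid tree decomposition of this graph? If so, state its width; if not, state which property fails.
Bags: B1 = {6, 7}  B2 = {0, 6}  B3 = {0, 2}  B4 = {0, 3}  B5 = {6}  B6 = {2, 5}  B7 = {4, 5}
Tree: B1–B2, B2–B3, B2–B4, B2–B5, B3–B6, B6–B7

A tree decomposition must satisfy three properties: every vertex lies in some bag; for every edge, both endpoints lie together in some bag; and for every vertex, the bags containing it form a connected subtree. Here vertex 1 appears in no bag, so the decomposition is invalid.

No — vertex 1 appears in no bag.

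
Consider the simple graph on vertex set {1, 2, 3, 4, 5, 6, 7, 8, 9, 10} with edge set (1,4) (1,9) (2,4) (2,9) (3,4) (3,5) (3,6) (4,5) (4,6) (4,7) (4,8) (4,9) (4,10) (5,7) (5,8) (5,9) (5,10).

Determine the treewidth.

2

A width-2 tree decomposition is:
Bags: B1 = {3, 4, 5}  B2 = {4, 5, 9}  B3 = {4, 5, 7}  B4 = {3, 4, 6}  B5 = {4, 5, 8}  B6 = {2, 4, 9}  B7 = {1, 4, 9}  B8 = {4, 5, 10}
Tree: B1–B2, B2–B3, B1–B4, B2–B5, B2–B6, B2–B7, B5–B8
Each bag holds 3 vertices, so the decomposition has width 2, which upper-bounds the treewidth. For the lower bound, the 3 vertices {1, 4, 9} are pairwise adjacent, and any tree decomposition puts a clique entirely inside one bag — forcing width ≥ 2. The upper and lower bounds meet at 2, so that is the treewidth.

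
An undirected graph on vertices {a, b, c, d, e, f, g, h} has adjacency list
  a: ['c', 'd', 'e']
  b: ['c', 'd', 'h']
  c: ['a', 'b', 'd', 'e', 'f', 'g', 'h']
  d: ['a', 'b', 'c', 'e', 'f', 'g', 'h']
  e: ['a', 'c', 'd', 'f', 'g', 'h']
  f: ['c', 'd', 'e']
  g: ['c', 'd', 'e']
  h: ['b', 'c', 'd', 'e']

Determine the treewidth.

3

A width-3 tree decomposition is:
Bags: B1 = {c, d, e, f}  B2 = {c, d, e, g}  B3 = {c, d, e, h}  B4 = {a, c, d, e}  B5 = {b, c, d, h}
Tree: B1–B2, B2–B3, B1–B4, B3–B5
The largest bag has 4 vertices, giving width 3; this decomposition certifies tw(G) ≤ 3. For the lower bound, the 4 vertices {c, d, e, g} are pairwise adjacent, and any tree decomposition puts a clique entirely inside one bag — forcing width ≥ 3. The upper and lower bounds meet at 3, so that is the treewidth.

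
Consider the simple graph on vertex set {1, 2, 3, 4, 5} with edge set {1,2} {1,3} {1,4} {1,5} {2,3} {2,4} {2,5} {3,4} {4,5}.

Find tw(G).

3

A width-3 tree decomposition is:
Bags: B1 = {1, 2, 3, 4}  B2 = {1, 2, 4, 5}
Tree: B1–B2
The largest bag has 4 vertices, giving width 3; this decomposition certifies tw(G) ≤ 3. Conversely, {1, 2, 3, 4} is a clique of size 4, and the vertices of any clique must share a bag in every tree decomposition; so some bag has ≥ 4 vertices and tw(G) ≥ 3. The upper and lower bounds meet at 3, so that is the treewidth.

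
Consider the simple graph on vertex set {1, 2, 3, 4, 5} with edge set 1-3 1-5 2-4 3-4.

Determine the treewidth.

A width-1 tree decomposition is:
Bags: B1 = {2, 4}  B2 = {3, 4}  B3 = {1, 3}  B4 = {1, 5}
Tree: B1–B2, B2–B3, B3–B4
Every bag has size at most 2, so the width is 2 − 1 = 1 and tw(G) ≤ 1. G has an edge, so its treewidth is at least 1. Combining the bounds, tw(G) = 1.

1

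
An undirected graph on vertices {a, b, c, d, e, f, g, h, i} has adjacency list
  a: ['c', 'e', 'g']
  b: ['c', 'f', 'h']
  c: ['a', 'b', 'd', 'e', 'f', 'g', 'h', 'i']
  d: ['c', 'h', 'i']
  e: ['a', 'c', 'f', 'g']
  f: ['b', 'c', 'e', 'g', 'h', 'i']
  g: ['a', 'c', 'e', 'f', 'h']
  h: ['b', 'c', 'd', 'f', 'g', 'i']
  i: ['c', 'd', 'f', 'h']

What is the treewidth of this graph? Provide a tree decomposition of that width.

The largest bag has 4 vertices, giving width 3; this decomposition certifies tw(G) ≤ 3. On the other hand G contains the 4-clique {c, d, h, i}. A clique must lie in a single bag of any decomposition, so no decomposition can have width below 3. The upper and lower bounds meet at 3, so that is the treewidth.

Treewidth 3.
Bags: B1 = {c, f, g, h}  B2 = {b, c, f, h}  B3 = {c, f, h, i}  B4 = {c, e, f, g}  B5 = {c, d, h, i}  B6 = {a, c, e, g}
Tree: B1–B2, B1–B3, B1–B4, B3–B5, B4–B6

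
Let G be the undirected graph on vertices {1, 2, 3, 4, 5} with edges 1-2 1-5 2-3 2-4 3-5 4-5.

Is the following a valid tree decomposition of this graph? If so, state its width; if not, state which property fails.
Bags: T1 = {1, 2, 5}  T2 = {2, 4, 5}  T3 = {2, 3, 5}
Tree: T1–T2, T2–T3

Yes; width 2.

Vertex coverage: the bags together contain {1, 2, 3, 4, 5}, the full vertex set. Edge coverage: each edge of G has both endpoints in at least one bag. Running intersection: for every vertex, the bags containing it form a connected subtree. All three properties hold, so this is a valid tree decomposition of width max|bag| − 1 = 2, and hence tw(G) ≤ 2.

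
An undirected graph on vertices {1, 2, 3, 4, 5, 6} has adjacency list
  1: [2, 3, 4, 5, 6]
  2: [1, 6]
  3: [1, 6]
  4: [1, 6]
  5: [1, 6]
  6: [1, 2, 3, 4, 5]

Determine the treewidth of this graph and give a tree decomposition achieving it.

Treewidth 2.
One optimal decomposition is:
Bags: B1 = {1, 3, 6}  B2 = {1, 2, 6}  B3 = {1, 4, 6}  B4 = {1, 5, 6}
Tree: B1–B2, B1–B3, B1–B4

The largest bag has 3 vertices, giving width 2; this decomposition certifies tw(G) ≤ 2. Conversely, {1, 2, 6} is a clique of size 3, and the vertices of any clique must share a bag in every tree decomposition; so some bag has ≥ 3 vertices and tw(G) ≥ 2. The upper and lower bounds meet at 2, so that is the treewidth.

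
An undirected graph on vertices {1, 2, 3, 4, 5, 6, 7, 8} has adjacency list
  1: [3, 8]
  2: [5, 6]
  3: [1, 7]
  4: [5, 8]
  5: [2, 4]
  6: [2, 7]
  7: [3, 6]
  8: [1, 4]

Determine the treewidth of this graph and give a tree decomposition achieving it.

Every bag has size at most 3, so the width is 3 − 1 = 2 and tw(G) ≤ 2. For the lower bound, G contains the cycle 1–3–7–6–2–5–4–8–1, so G is not a forest; only forests have treewidth ≤ 1, hence tw(G) ≥ 2. Hence tw(G) = 2 exactly.

Treewidth 2.
One optimal decomposition is:
Bags: B1 = {1, 3, 7}  B2 = {1, 6, 7}  B3 = {1, 2, 6}  B4 = {1, 2, 5}  B5 = {1, 4, 5}  B6 = {1, 4, 8}
Tree: B1–B2, B2–B3, B3–B4, B4–B5, B5–B6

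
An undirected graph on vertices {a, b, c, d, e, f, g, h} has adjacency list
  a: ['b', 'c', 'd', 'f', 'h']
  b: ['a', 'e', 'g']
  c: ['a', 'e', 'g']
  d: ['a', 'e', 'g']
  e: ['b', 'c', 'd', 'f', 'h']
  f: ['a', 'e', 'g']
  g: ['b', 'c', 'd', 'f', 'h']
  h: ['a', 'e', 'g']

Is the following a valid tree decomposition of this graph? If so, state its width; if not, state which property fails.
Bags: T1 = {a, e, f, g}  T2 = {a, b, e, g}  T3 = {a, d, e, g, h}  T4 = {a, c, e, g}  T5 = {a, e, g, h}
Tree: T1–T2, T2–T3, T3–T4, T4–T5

No — bags containing vertex h are not connected in the tree.

A tree decomposition must satisfy three properties: every vertex lies in some bag; for every edge, both endpoints lie together in some bag; and for every vertex, the bags containing it form a connected subtree. Here bags containing vertex h are not connected in the tree, so the decomposition is invalid.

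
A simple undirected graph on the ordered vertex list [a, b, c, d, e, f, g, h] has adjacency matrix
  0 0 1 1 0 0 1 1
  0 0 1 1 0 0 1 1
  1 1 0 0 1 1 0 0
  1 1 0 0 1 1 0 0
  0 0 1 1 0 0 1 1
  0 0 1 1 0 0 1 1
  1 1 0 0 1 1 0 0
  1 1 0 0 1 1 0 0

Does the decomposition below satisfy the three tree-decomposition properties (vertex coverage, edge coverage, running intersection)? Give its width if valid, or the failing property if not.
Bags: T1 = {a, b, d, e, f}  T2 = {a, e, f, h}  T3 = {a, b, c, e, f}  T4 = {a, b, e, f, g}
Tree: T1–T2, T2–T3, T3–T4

A tree decomposition must satisfy three properties: every vertex lies in some bag; for every edge, both endpoints lie together in some bag; and for every vertex, the bags containing it form a connected subtree. Here edge (b,h) lies in no bag, so the decomposition is invalid.

No — edge (b,h) lies in no bag.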